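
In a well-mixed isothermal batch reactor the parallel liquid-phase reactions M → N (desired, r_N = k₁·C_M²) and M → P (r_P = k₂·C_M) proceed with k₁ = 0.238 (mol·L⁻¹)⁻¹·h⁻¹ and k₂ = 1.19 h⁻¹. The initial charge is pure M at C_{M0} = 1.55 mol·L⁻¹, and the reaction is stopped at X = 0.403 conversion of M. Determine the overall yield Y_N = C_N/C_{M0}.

0.0797

C_M = C_{M0}(1−X) = 0.9254 mol·L⁻¹.
Along a PFR/batch, dC_P/dC_M = −r_P/(r_N+r_P) = −k₂/(k₂+k₁·C_M).
Integrating from C_{M0} to C_M: C_P = (1.19/0.238)·ln[(1.19+0.238·1.55)/(1.19+0.238·0.925)] = 5.000·ln(1.559/1.410) = 0.5011 mol·L⁻¹.
Then C_N = (C_{M0}−C_M) − C_P = 0.6247 − 0.5011 = 0.1235 mol·L⁻¹.
Y_N = C_N/C_{M0} = 0.1235/1.55 = 0.0797.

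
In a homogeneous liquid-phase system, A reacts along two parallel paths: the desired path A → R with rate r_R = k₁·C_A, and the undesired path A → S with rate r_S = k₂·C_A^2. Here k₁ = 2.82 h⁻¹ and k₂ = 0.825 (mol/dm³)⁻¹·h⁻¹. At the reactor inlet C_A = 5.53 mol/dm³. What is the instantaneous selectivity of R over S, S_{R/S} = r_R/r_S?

0.618

S_{R/S} = r_R/r_S = (k₁·C_A)/(k₂·C_A^2) = (k₁/k₂)·C_A⁻¹.
= (2.82×5.530) / (0.825×5.530^2) = 15.59/25.23 = 0.618.
The undesired path is higher order in A, so low C_A (CSTR or dilute feed) favours R.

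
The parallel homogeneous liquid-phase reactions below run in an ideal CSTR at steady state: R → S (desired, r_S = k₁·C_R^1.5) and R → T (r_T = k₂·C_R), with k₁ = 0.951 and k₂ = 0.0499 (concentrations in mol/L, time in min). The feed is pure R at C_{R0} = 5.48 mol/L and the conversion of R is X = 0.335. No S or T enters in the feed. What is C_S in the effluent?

1.79 mol/L

Exit C_R = C_{R0}(1−X) = 5.48×0.665 = 3.644 mol/L.
A CSTR operates uniformly at the exit composition, giving r_S = 6.616 and r_T = 0.1818 (each k·C_R^n at C_R = 3.644).
Fraction of consumed R going to S: r_S/(r_S+r_T) = 0.9732.
C_S = 0.9732·C_{R0}·X = 0.9732×5.48×0.335 = 1.79 mol/L.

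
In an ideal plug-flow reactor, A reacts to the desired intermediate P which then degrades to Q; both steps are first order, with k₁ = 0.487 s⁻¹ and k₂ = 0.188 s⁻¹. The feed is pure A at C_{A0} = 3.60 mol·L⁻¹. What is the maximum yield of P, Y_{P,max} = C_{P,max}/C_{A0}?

0.550

For a first-order series the maximum intermediate yield is C_{P,max}/C_{A0} = (k₁/k₂)^[k₂/(k₂−k₁)].
= (0.487/0.188)^(0.188/(0.188−0.487)) = (2.590)^(-0.6288) = 0.5497.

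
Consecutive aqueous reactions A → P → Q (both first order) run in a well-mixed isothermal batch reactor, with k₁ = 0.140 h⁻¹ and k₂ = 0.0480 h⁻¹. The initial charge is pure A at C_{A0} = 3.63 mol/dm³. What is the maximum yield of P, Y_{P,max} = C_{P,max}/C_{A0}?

At the optimum, C_{P,max}/C_{A0} = (k₁/k₂)^[k₂/(k₂−k₁)].
= (0.140/0.0480)^(0.0480/(0.0480−0.140)) = (2.917)^(-0.5217) = 0.5721.

0.572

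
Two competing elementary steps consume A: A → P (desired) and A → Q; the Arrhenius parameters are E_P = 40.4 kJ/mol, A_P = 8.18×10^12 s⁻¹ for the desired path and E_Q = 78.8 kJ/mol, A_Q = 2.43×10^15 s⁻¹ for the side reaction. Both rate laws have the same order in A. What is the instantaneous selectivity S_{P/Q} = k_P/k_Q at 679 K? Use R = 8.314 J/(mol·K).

Since both paths have the same order in A, the concentration cancels and S_{P/Q} = k_P/k_Q = (A_P/A_Q)·exp[(E_Q−E_P)/(RT)].
(E_Q−E_P)/(RT) = (78.8−40.4)×10³/(8.314×679) = 38400/5645 = 6.802.
k_P/k_Q = (8.18×10^12/2.43×10^15)·exp(6.802) = 0.003366 × 899.9 = 3.03.
Since E_P < E_Q, lowering the temperature improves selectivity toward P.

3.03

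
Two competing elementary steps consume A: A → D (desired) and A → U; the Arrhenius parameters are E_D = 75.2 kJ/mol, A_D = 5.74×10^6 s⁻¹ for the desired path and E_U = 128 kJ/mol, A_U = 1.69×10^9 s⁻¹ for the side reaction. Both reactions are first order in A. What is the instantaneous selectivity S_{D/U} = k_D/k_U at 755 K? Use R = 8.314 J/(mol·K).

Since both paths have the same order in A, the concentration cancels and S_{D/U} = k_D/k_U = (A_D/A_U)·exp[(E_U−E_D)/(RT)].
(E_U−E_D)/(RT) = (128−75.2)×10³/(8.314×755) = 52800/6277 = 8.412.
k_D/k_U = (5.74×10^6/1.69×10^9)·exp(8.412) = 0.003396 × 4499 = 15.3.
Since E_D < E_U, lowering the temperature improves selectivity toward D.

15.3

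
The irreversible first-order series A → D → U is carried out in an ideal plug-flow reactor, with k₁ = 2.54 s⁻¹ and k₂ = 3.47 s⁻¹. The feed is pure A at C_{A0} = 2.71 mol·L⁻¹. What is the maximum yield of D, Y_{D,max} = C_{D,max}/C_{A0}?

0.312

At the optimum, C_{D,max}/C_{A0} = (k₁/k₂)^[k₂/(k₂−k₁)].
= (2.54/3.47)^(3.47/(3.47−2.54)) = (0.7320)^(3.731) = 0.3122.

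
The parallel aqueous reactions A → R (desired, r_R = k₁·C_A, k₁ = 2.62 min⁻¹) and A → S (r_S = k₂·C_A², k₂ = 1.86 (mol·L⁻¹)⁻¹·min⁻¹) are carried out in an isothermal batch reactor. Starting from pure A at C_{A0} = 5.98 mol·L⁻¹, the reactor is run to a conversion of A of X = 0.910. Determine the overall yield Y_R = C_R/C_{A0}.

C_A = C_{A0}(1−X) = 0.5382 mol·L⁻¹.
Along a PFR/batch, dC_R/dC_A = −r_R/(r_R+r_S) = −k₁/(k₁+k₂·C_A).
Integrating from C_{A0} to C_A: C_R = (2.62/1.86)·ln[(2.62+1.86·5.98)/(2.62+1.86·0.538)] = 1.409·ln(13.74/3.621) = 1.879 mol·L⁻¹.
Y_R = C_R/C_{A0} = 1.879/5.98 = 0.314.

0.314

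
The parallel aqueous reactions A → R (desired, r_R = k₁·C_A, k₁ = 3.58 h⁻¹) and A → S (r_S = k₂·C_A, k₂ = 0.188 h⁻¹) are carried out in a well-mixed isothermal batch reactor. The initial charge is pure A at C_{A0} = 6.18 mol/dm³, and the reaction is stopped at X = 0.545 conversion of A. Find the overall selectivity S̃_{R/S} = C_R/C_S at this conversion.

19.0

C_A = C_{A0}(1−X) = 2.812 mol/dm³.
Both paths are first order in A, so the instantaneous fraction to R is constant: dC_R/d(−C_A) = k₁/(k₁+k₂) = 0.9501.
C_R = 0.9501·(C_{A0}−C_A) = 0.9501×3.368 = 3.20 mol/dm³.
C_S = (C_{A0}−C_A)−C_R = 0.1680 mol/dm³; S̃_{R/S} = 3.200/0.1680 = 19.0.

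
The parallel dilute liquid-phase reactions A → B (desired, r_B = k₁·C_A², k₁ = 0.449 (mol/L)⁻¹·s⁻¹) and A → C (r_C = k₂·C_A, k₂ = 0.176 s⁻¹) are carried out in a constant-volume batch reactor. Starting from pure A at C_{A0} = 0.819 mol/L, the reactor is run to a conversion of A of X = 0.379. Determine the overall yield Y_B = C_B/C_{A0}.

C_A = C_{A0}(1−X) = 0.5086 mol/L.
Along a PFR/batch, dC_C/dC_A = −r_C/(r_B+r_C) = −k₂/(k₂+k₁·C_A).
Integrating from C_{A0} to C_A: C_C = (0.176/0.449)·ln[(0.176+0.449·0.819)/(0.176+0.449·0.509)] = 0.3920·ln(0.5437/0.4044) = 0.1161 mol/L.
Then C_B = (C_{A0}−C_A) − C_C = 0.3104 − 0.1161 = 0.1943 mol/L.
Y_B = C_B/C_{A0} = 0.1943/0.819 = 0.237.

0.237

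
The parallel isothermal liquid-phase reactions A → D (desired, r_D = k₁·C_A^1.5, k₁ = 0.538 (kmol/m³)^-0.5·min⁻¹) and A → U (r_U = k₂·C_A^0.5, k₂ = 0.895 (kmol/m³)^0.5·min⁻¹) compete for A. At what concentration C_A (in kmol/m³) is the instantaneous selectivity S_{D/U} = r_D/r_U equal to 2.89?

S_{D/U} = (k₁/k₂)·C_A ⇒ C_A = S·k₂/k₁.
= 2.89×0.895/0.538 = 4.81 kmol/m³.

4.81 kmol/m³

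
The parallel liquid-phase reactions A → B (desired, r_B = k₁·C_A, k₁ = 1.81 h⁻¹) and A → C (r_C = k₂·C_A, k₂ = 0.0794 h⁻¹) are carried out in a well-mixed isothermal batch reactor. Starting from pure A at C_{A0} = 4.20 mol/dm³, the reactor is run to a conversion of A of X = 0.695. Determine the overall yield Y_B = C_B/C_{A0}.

C_A = C_{A0}(1−X) = 1.281 mol/dm³.
Both paths are first order in A, so the instantaneous fraction to B is constant: dC_B/d(−C_A) = k₁/(k₁+k₂) = 0.9580.
C_B = 0.9580·(C_{A0}−C_A) = 0.9580×2.919 = 2.80 mol/dm³.
Y_B = C_B/C_{A0} = 2.796/4.20 = 0.666.

0.666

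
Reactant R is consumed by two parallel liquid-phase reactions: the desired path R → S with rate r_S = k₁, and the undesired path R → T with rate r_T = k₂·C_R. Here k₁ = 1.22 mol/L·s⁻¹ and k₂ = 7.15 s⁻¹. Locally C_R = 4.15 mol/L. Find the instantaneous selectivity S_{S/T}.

S_{S/T} = r_S/r_T = (k₁)/(k₂·C_R) = (k₁/k₂)·C_R⁻¹.
= (1.22) / (7.15×4.150) = 1.220/29.67 = 0.0411.

0.0411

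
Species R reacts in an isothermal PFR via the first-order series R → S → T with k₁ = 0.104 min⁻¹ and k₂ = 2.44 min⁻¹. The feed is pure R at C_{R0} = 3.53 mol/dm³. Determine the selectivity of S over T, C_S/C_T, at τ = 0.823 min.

0.740

The intermediate concentration in a first-order A→B→C sequence is C_S = k₁C_{R0}(e^(−k₁τ) − e^(−k₂τ))/(k₂−k₁).
e^(−k₁τ) = e^(−0.104×0.823) = e^(−0.08559) = 0.9180; e^(−k₂τ) = e^(−2.008) = 0.1342.
C_S = 0.104×3.53/(2.44−0.104) × (0.9180−0.1342) = 0.1572×0.7837 = 0.1232 mol/dm³.
C_R = C_{R0}e^(−k₁τ) = 3.240 mol/dm³, so C_T = C_{R0}−C_R−C_S = 0.1664 mol/dm³; C_S/C_T = 0.740.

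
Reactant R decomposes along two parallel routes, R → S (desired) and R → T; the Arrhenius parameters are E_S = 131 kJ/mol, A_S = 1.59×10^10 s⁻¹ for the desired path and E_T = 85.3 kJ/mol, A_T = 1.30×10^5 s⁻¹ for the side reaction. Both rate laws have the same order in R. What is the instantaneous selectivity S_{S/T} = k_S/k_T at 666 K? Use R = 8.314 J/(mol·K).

31.8

k_S/k_T = (A_S/A_T)·exp[−(E_S−E_T)/(RT)] = (A_S/A_T)·exp[(E_T−E_S)/(RT)].
(E_T−E_S)/(RT) = (85.3−131)×10³/(8.314×666) = -45700/5537 = -8.253.
k_S/k_T = (1.59×10^10/1.30×10^5)·exp(-8.253) = 1.223×10^5 × 2.604×10^-4 = 31.8.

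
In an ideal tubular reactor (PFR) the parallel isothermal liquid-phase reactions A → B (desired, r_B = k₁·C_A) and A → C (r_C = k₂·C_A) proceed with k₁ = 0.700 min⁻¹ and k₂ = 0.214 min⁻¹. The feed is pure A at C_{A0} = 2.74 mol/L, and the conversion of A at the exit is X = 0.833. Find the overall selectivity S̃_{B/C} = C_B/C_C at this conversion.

C_A = C_{A0}(1−X) = 0.4576 mol/L.
Both paths are first order in A, so the instantaneous fraction to B is constant: dC_B/d(−C_A) = k₁/(k₁+k₂) = 0.7659.
C_B = 0.7659·(C_{A0}−C_A) = 0.7659×2.282 = 1.75 mol/L.
C_C = (C_{A0}−C_A)−C_B = 0.5344 mol/L; S̃_{B/C} = 1.748/0.5344 = 3.27.

3.27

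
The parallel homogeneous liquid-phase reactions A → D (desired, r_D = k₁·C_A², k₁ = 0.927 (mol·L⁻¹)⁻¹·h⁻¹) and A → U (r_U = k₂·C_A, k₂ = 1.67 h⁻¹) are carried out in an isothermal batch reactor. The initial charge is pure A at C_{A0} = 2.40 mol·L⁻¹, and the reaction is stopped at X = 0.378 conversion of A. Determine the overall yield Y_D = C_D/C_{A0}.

C_A = C_{A0}(1−X) = 1.493 mol·L⁻¹.
Along a PFR/batch, dC_U/dC_A = −r_U/(r_D+r_U) = −k₂/(k₂+k₁·C_A).
Integrating from C_{A0} to C_A: C_U = (1.67/0.927)·ln[(1.67+0.927·2.40)/(1.67+0.927·1.49)] = 1.802·ln(3.895/3.054) = 0.4382 mol·L⁻¹.
Then C_D = (C_{A0}−C_A) − C_U = 0.9072 − 0.4382 = 0.4690 mol·L⁻¹.
Y_D = C_D/C_{A0} = 0.4690/2.40 = 0.195.

0.195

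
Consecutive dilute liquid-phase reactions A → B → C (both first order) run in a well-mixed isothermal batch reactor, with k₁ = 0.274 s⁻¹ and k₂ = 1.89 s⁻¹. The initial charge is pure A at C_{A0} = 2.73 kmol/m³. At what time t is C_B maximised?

For first-order series the maximum of C_B occurs at t_opt = ln(k₂/k₁)/(k₂−k₁).
= ln(1.89/0.274)/(1.89−0.274) = ln(6.898)/1.616 = 1.931/1.616 = 1.20 s.

1.20 s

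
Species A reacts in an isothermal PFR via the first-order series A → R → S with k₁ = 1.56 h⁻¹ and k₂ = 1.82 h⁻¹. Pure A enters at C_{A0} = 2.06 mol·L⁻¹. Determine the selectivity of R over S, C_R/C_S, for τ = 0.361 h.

2.46

For first-order series with pure A initially, C_R(τ) = k₁C_{A0}/(k₂−k₁)·(e^(−k₁τ) − e^(−k₂τ)).
e^(−k₁τ) = e^(−1.56×0.361) = e^(−0.5632) = 0.5694; e^(−k₂τ) = e^(−0.6570) = 0.5184.
C_R = 1.56×2.06/(1.82−1.56) × (0.5694−0.5184) = 12.36×0.05101 = 0.6305 mol·L⁻¹.
C_A = C_{A0}e^(−k₁τ) = 1.173 mol·L⁻¹, so C_S = C_{A0}−C_A−C_R = 0.2565 mol·L⁻¹; C_R/C_S = 2.46.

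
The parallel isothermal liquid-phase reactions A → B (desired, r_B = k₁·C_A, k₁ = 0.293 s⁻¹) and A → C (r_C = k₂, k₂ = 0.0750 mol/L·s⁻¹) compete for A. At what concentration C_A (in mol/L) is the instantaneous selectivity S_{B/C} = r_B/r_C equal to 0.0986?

0.0252 mol/L

S_{B/C} = (k₁/k₂)·C_A ⇒ C_A = S·k₂/k₁.
= 0.0986×0.0750/0.293 = 0.0252 mol/L.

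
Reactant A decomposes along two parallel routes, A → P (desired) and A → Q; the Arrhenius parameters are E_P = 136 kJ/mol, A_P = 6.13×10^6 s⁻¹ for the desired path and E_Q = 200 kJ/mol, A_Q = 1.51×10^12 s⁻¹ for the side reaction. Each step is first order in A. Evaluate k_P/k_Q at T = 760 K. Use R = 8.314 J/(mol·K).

0.102

With equal orders, S_{P/Q} = k_P/k_Q = (A_P/A_Q)·exp[(E_Q−E_P)/(RT)].
(E_Q−E_P)/(RT) = (200−136)×10³/(8.314×760) = 64000/6319 = 10.13.
k_P/k_Q = (6.13×10^6/1.51×10^12)·exp(10.13) = 4.060×10^-6 × 25053 = 0.102.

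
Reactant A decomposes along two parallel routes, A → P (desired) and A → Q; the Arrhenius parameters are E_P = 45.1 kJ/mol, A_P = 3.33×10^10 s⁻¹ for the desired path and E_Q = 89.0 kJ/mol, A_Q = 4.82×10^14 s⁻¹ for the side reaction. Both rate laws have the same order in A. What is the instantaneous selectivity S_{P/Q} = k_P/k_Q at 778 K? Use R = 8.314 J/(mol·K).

Since both paths have the same order in A, the concentration cancels and S_{P/Q} = k_P/k_Q = (A_P/A_Q)·exp[(E_Q−E_P)/(RT)].
(E_Q−E_P)/(RT) = (89.0−45.1)×10³/(8.314×778) = 43900/6468 = 6.787.
k_P/k_Q = (3.33×10^10/4.82×10^14)·exp(6.787) = 6.909×10^-5 × 886.2 = 0.0612.

0.0612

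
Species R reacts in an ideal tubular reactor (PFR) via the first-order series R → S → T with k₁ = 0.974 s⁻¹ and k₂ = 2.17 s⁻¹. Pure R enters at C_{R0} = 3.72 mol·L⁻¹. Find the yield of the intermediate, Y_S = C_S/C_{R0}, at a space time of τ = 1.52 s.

0.155

For first-order series with pure R initially, C_S(τ) = k₁C_{R0}/(k₂−k₁)·(e^(−k₁τ) − e^(−k₂τ)).
e^(−k₁τ) = e^(−0.974×1.52) = e^(−1.480) = 0.2275; e^(−k₂τ) = e^(−3.298) = 0.03694.
C_S = 0.974×3.72/(2.17−0.974) × (0.2275−0.03694) = 3.029×0.1906 = 0.5774 mol·L⁻¹.
Y_S = C_S/C_{R0} = 0.5774/3.72 = 0.155.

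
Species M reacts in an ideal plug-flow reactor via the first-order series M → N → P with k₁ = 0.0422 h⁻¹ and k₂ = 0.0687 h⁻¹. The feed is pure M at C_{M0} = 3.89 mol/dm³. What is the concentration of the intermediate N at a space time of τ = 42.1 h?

The intermediate concentration in a first-order A→B→C sequence is C_N = k₁C_{M0}(e^(−k₁τ) − e^(−k₂τ))/(k₂−k₁).
e^(−k₁τ) = e^(−0.0422×42.1) = e^(−1.777) = 0.1692; e^(−k₂τ) = e^(−2.892) = 0.05545.
C_N = 0.0422×3.89/(0.0687−0.0422) × (0.1692−0.05545) = 6.195×0.1138 = 0.7047 mol/dm³.

0.705 mol/dm³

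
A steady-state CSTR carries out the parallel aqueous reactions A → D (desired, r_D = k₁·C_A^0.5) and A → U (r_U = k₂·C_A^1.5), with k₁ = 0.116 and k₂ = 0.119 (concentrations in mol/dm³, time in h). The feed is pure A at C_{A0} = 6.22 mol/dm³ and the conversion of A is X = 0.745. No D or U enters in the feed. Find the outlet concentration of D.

Exit C_A = C_{A0}(1−X) = 6.22×0.255 = 1.586 mol/dm³.
A CSTR operates uniformly at the exit composition, giving r_D = 0.1461 and r_U = 0.2377 (each k·C_A^n at C_A = 1.586).
Fraction of consumed A going to D: r_D/(r_D+r_U) = 0.3806.
C_D = 0.3806·C_{A0}·X = 0.3806×6.22×0.745 = 1.76 mol/dm³.

1.76 mol/dm³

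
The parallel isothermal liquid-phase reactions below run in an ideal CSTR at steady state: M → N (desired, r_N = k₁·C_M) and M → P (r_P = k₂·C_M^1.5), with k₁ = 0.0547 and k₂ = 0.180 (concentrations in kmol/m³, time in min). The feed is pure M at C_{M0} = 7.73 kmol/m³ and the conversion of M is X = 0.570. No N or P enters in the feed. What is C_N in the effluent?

Exit C_M = C_{M0}(1−X) = 7.73×0.430 = 3.324 kmol/m³.
Rates in a CSTR are evaluated at the outlet concentration: r_N = 0.0547×3.324 = 0.1818, r_P = 0.180×3.324^1.5 = 1.091.
Fraction of consumed M going to N: r_N/(r_N+r_P) = 0.1429.
C_N = 0.1429·C_{M0}·X = 0.1429×7.73×0.570 = 0.629 kmol/m³.

0.629 kmol/m³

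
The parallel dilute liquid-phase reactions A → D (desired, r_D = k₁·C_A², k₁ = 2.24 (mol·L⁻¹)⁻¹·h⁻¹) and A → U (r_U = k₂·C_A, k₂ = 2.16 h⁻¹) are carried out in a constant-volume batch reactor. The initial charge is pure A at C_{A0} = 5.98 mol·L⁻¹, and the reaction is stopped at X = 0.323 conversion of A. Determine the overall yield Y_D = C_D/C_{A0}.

C_A = C_{A0}(1−X) = 4.048 mol·L⁻¹.
Along a PFR/batch, dC_U/dC_A = −r_U/(r_D+r_U) = −k₂/(k₂+k₁·C_A).
Integrating from C_{A0} to C_A: C_U = (2.16/2.24)·ln[(2.16+2.24·5.98)/(2.16+2.24·4.05)] = 0.9643·ln(15.56/11.23) = 0.3143 mol·L⁻¹.
Then C_D = (C_{A0}−C_A) − C_U = 1.932 − 0.3143 = 1.617 mol·L⁻¹.
Y_D = C_D/C_{A0} = 1.617/5.98 = 0.270.

0.270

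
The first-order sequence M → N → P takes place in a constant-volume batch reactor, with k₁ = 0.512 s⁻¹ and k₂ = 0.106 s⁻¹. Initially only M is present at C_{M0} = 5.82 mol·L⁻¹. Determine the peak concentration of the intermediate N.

3.86 mol·L⁻¹

Evaluating C_N at t_opt = ln(k₂/k₁)/(k₂−k₁) gives C_{N,max}/C_{M0} = (k₁/k₂)^[k₂/(k₂−k₁)].
= (0.512/0.106)^(0.106/(0.106−0.512)) = (4.830)^(-0.2611) = 0.6629.
C_{N,max} = 0.6629×5.82 = 3.86 mol·L⁻¹.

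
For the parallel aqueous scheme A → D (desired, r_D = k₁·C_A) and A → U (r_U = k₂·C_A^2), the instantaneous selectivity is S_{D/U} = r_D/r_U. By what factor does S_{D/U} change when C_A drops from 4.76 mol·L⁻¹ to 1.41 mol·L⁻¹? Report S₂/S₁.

3.38

S_{D/U} = (k₁/k₂)·C_A⁻¹, so S₂/S₁ = (C_{A,2}/C_{A,1})⁻¹.
= 4.76/1.41 = 3.38.
Selectivity toward D rises as C_A falls — low-concentration operation is favoured.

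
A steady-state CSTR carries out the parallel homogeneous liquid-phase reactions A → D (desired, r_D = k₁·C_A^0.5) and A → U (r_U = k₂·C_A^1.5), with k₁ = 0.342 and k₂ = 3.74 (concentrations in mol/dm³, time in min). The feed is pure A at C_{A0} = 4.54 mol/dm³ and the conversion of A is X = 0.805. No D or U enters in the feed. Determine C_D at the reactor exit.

0.342 mol/dm³

Exit C_A = C_{A0}(1−X) = 4.54×0.195 = 0.8853 mol/dm³.
Rates in a CSTR are evaluated at the outlet concentration: r_D = 0.342×0.8853^0.5 = 0.3218, r_U = 3.74×0.8853^1.5 = 3.115.
Fraction of consumed A going to D: r_D/(r_D+r_U) = 0.09362.
C_D = 0.09362·C_{A0}·X = 0.09362×4.54×0.805 = 0.342 mol/dm³.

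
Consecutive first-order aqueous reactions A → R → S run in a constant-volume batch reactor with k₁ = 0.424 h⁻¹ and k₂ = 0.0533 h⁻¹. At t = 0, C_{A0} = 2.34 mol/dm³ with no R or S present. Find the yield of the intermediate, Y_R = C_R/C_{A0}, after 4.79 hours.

The intermediate concentration in a first-order A→B→C sequence is C_R = k₁C_{A0}(e^(−k₁t) − e^(−k₂t))/(k₂−k₁).
e^(−k₁t) = e^(−0.424×4.79) = e^(−2.031) = 0.1312; e^(−k₂t) = e^(−0.2553) = 0.7747.
C_R = 0.424×2.34/(0.0533−0.424) × (0.1312−0.7747) = (-2.676)×(-0.6435) = 1.722 mol/dm³.
Y_R = C_R/C_{A0} = 1.722/2.34 = 0.736.

0.736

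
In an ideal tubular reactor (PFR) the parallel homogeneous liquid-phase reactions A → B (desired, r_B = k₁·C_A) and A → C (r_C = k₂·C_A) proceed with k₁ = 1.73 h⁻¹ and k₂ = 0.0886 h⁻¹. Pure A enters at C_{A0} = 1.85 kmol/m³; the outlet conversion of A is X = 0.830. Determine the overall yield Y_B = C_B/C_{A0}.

0.790

C_A = C_{A0}(1−X) = 0.3145 kmol/m³.
Both paths are first order in A, so the instantaneous fraction to B is constant: dC_B/d(−C_A) = k₁/(k₁+k₂) = 0.9513.
C_B = 0.9513·(C_{A0}−C_A) = 0.9513×1.535 = 1.46 kmol/m³.
Y_B = C_B/C_{A0} = 1.461/1.85 = 0.790.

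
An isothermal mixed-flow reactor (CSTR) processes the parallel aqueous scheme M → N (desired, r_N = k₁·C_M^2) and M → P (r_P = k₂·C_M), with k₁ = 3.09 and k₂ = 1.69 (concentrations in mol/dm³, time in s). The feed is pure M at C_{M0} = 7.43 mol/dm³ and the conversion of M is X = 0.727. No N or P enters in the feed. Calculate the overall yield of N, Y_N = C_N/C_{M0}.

0.573

Exit C_M = C_{M0}(1−X) = 7.43×0.273 = 2.028 mol/dm³.
A CSTR operates uniformly at the exit composition, giving r_N = 12.71 and r_P = 3.428 (each k·C_M^n at C_M = 2.028).
Fraction of consumed M going to N: r_N/(r_N+r_P) = 0.7876.
C_N = 0.7876·C_{M0}·X = 0.7876×7.43×0.727 = 4.25 mol/dm³; Y_N = C_N/C_{M0} = 0.573.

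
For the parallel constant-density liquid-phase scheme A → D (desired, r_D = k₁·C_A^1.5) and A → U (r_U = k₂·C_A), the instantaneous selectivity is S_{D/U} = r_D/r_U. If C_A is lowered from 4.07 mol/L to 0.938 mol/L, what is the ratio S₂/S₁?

0.480

S_{D/U} = (k₁/k₂)·C_A^0.5, so S₂/S₁ = (C_{A,2}/C_{A,1})^0.5.
= (0.938/4.07)^0.5 = (0.2305)^0.5 = 0.480.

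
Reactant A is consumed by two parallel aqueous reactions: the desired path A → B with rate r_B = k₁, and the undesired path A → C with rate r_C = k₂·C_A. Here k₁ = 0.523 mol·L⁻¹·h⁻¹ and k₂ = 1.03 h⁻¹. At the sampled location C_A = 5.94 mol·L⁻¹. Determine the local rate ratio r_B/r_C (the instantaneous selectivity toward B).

0.0855

S_{B/C} = r_B/r_C = (k₁)/(k₂·C_A) = (k₁/k₂)·C_A⁻¹.
= (0.523) / (1.03×5.940) = 0.5230/6.118 = 0.0855.
The undesired path is higher order in A, so low C_A (CSTR or dilute feed) favours B.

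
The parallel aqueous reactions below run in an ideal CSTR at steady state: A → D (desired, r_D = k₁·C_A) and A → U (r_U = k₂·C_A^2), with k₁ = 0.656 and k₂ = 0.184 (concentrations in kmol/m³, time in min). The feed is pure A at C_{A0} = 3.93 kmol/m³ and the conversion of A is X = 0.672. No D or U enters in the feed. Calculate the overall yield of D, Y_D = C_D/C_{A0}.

0.494

Exit C_A = C_{A0}(1−X) = 3.93×0.328 = 1.289 kmol/m³.
Rates in a CSTR are evaluated at the outlet concentration: r_D = 0.656×1.289 = 0.8456, r_U = 0.184×1.289^2 = 0.3057.
Fraction of consumed A going to D: r_D/(r_D+r_U) = 0.7345.
C_D = 0.7345·C_{A0}·X = 0.7345×3.93×0.672 = 1.94 kmol/m³; Y_D = C_D/C_{A0} = 0.494.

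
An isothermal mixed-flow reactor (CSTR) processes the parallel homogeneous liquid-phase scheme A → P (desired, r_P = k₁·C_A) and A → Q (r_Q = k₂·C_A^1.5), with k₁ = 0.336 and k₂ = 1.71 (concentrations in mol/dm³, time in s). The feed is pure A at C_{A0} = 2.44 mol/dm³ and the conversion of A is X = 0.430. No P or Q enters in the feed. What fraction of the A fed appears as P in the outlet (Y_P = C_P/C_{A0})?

Exit C_A = C_{A0}(1−X) = 2.44×0.570 = 1.391 mol/dm³.
A CSTR operates uniformly at the exit composition, giving r_P = 0.4673 and r_Q = 2.805 (each k·C_A^n at C_A = 1.391).
Fraction of consumed A going to P: r_P/(r_P+r_Q) = 0.1428.
C_P = 0.1428·C_{A0}·X = 0.1428×2.44×0.430 = 0.150 mol/dm³; Y_P = C_P/C_{A0} = 0.0614.

0.0614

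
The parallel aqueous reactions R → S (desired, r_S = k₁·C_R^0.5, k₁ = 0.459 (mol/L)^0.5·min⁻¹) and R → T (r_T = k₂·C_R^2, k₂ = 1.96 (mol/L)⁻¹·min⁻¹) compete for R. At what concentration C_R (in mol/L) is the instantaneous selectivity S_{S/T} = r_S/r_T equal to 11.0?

S_{S/T} = (k₁/k₂)·C_R^-1.5 ⇒ C_R = (S·k₂/k₁)^(1/(-1.5)).
= (11.0×1.96/0.459)^(-0.6667) = (46.97)^(-0.6667) = 0.0768 mol/L.

0.0768 mol/L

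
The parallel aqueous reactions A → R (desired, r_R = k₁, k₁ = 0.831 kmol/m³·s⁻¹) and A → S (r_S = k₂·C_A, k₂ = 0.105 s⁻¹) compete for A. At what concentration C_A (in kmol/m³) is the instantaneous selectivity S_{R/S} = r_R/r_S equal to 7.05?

1.12 kmol/m³

S_{R/S} = (k₁/k₂)·C_A⁻¹ ⇒ C_A = (S·k₂/k₁)^(-1).
= (7.05×0.105/0.831)^(-1) = (0.8908)^(-1) = 1.12 kmol/m³.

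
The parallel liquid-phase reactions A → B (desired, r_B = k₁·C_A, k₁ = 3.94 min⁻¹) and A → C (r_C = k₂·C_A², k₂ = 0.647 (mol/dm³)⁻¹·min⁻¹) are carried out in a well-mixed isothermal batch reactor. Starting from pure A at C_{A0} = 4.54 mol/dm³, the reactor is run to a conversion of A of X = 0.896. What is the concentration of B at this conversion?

2.94 mol/dm³

C_A = C_{A0}(1−X) = 0.4722 mol/dm³.
Along a PFR/batch, dC_B/dC_A = −r_B/(r_B+r_C) = −k₁/(k₁+k₂·C_A).
Integrating from C_{A0} to C_A: C_B = (3.94/0.647)·ln[(3.94+0.647·4.54)/(3.94+0.647·0.472)] = 6.090·ln(6.877/4.245) = 2.938 mol/dm³.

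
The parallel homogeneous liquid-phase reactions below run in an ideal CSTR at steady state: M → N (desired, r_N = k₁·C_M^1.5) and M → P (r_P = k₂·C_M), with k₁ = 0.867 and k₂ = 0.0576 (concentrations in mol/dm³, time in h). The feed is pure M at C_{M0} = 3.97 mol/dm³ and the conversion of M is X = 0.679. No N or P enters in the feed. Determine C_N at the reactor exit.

Exit C_M = C_{M0}(1−X) = 3.97×0.321 = 1.274 mol/dm³.
A CSTR operates uniformly at the exit composition, giving r_N = 1.247 and r_P = 0.07340 (each k·C_M^n at C_M = 1.274).
Fraction of consumed M going to N: r_N/(r_N+r_P) = 0.9444.
C_N = 0.9444·C_{M0}·X = 0.9444×3.97×0.679 = 2.55 mol/dm³.

2.55 mol/dm³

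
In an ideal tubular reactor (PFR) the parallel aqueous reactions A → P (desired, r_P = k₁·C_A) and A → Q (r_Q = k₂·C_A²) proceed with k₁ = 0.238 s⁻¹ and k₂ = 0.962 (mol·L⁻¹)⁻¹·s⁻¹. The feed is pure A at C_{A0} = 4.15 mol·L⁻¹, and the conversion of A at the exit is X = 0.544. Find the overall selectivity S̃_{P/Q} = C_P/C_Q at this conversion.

0.0857

C_A = C_{A0}(1−X) = 1.892 mol·L⁻¹.
Along a PFR/batch, dC_P/dC_A = −r_P/(r_P+r_Q) = −k₁/(k₁+k₂·C_A).
Integrating from C_{A0} to C_A: C_P = (0.238/0.962)·ln[(0.238+0.962·4.15)/(0.238+0.962·1.89)] = 0.2474·ln(4.230/2.058) = 0.1782 mol·L⁻¹.
C_Q = (C_{A0}−C_A)−C_P = 2.079 mol·L⁻¹; S̃_{P/Q} = 0.1782/2.079 = 0.0857.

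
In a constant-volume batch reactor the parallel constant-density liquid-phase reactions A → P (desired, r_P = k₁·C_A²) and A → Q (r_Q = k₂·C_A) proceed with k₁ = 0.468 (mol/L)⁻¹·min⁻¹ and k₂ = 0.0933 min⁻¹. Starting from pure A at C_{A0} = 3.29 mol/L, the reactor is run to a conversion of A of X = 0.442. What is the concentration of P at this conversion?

C_A = C_{A0}(1−X) = 1.836 mol/L.
Along a PFR/batch, dC_Q/dC_A = −r_Q/(r_P+r_Q) = −k₂/(k₂+k₁·C_A).
Integrating from C_{A0} to C_A: C_Q = (0.0933/0.468)·ln[(0.0933+0.468·3.29)/(0.0933+0.468·1.84)] = 0.1994·ln(1.633/0.9525) = 0.1075 mol/L.
Then C_P = (C_{A0}−C_A) − C_Q = 1.454 − 0.1075 = 1.347 mol/L.

1.35 mol/L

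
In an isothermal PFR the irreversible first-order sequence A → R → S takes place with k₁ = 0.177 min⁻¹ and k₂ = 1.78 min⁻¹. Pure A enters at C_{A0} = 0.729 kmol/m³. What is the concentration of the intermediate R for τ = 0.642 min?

For first-order series with pure A initially, C_R(τ) = k₁C_{A0}/(k₂−k₁)·(e^(−k₁τ) − e^(−k₂τ)).
e^(−k₁τ) = e^(−0.177×0.642) = e^(−0.1136) = 0.8926; e^(−k₂τ) = e^(−1.143) = 0.3189.
C_R = 0.177×0.729/(1.78−0.177) × (0.8926−0.3189) = 0.08049×0.5736 = 0.04618 kmol/m³.

0.0462 kmol/m³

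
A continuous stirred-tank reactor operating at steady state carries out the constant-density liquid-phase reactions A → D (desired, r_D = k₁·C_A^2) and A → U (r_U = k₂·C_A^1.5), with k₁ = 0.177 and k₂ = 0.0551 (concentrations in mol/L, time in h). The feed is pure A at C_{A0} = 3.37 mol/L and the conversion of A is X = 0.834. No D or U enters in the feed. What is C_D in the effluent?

1.98 mol/L

Exit C_A = C_{A0}(1−X) = 3.37×0.166 = 0.5594 mol/L.
A CSTR operates uniformly at the exit composition, giving r_D = 0.05539 and r_U = 0.02305 (each k·C_A^n at C_A = 0.5594).
Fraction of consumed A going to D: r_D/(r_D+r_U) = 0.7061.
C_D = 0.7061·C_{A0}·X = 0.7061×3.37×0.834 = 1.98 mol/L.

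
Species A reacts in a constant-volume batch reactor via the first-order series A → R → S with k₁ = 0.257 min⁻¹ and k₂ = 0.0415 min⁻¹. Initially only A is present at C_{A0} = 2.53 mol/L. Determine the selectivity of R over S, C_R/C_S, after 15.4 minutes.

1.62

The intermediate concentration in a first-order A→B→C sequence is C_R = k₁C_{A0}(e^(−k₁t) − e^(−k₂t))/(k₂−k₁).
e^(−k₁t) = e^(−0.257×15.4) = e^(−3.958) = 0.01911; e^(−k₂t) = e^(−0.6391) = 0.5278.
C_R = 0.257×2.53/(0.0415−0.257) × (0.01911−0.5278) = (-3.017)×(-0.5087) = 1.535 mol/L.
C_A = C_{A0}e^(−k₁t) = 0.04834 mol/L, so C_S = C_{A0}−C_A−C_R = 0.9469 mol/L; C_R/C_S = 1.62.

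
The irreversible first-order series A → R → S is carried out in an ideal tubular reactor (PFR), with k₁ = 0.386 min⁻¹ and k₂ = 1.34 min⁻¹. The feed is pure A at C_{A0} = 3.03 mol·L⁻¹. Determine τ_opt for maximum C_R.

For first-order series the maximum of C_R occurs at τ_opt = ln(k₂/k₁)/(k₂−k₁).
= ln(1.34/0.386)/(1.34−0.386) = ln(3.472)/0.9540 = 1.245/0.9540 = 1.30 min.

1.30 min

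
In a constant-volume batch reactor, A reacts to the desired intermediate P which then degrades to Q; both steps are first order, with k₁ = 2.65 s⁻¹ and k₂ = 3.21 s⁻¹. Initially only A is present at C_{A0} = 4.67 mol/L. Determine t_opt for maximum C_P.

0.342 s

For first-order series the maximum of C_P occurs at t_opt = ln(k₂/k₁)/(k₂−k₁).
= ln(3.21/2.65)/(3.21−2.65) = ln(1.211)/0.5600 = 0.1917/0.5600 = 0.342 s.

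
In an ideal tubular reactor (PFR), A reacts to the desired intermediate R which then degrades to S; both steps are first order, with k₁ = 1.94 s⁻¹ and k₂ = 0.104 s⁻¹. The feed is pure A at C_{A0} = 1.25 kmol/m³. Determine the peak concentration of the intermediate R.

1.06 kmol/m³

At the optimum, C_{R,max}/C_{A0} = (k₁/k₂)^[k₂/(k₂−k₁)].
= (1.94/0.104)^(0.104/(0.104−1.94)) = (18.65)^(-0.05664) = 0.8473.
C_{R,max} = 0.8473×1.25 = 1.06 kmol/m³.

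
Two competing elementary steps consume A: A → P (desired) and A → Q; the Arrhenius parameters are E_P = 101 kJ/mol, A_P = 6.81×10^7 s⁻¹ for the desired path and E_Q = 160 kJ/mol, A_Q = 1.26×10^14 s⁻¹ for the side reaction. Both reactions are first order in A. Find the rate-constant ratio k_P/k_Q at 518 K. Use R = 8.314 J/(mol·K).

With equal orders, S_{P/Q} = k_P/k_Q = (A_P/A_Q)·exp[(E_Q−E_P)/(RT)].
(E_Q−E_P)/(RT) = (160−101)×10³/(8.314×518) = 59000/4307 = 13.70.
k_P/k_Q = (6.81×10^7/1.26×10^14)·exp(13.70) = 5.405×10^-7 × 8.907×10^5 = 0.481.
Since E_P < E_Q, lowering the temperature improves selectivity toward P.

0.481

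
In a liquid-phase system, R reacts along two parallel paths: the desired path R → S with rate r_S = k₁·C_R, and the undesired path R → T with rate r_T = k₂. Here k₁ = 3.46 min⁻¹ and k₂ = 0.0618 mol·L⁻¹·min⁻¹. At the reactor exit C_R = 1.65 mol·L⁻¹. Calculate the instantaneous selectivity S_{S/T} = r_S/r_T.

92.4

S_{S/T} = r_S/r_T = (k₁·C_R)/(k₂) = (k₁/k₂)·C_R.
= (3.46×1.650) / (0.0618) = 5.709/0.06180 = 92.4.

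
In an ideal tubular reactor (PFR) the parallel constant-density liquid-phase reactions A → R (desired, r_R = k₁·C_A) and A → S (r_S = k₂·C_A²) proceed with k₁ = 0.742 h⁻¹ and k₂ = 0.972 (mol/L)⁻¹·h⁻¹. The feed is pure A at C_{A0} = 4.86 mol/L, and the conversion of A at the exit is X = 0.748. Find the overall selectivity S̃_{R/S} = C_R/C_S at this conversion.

C_A = C_{A0}(1−X) = 1.225 mol/L.
Along a PFR/batch, dC_R/dC_A = −r_R/(r_R+r_S) = −k₁/(k₁+k₂·C_A).
Integrating from C_{A0} to C_A: C_R = (0.742/0.972)·ln[(0.742+0.972·4.86)/(0.742+0.972·1.22)] = 0.7634·ln(5.466/1.932) = 0.7937 mol/L.
C_S = (C_{A0}−C_A)−C_R = 2.842 mol/L; S̃_{R/S} = 0.7937/2.842 = 0.279.

0.279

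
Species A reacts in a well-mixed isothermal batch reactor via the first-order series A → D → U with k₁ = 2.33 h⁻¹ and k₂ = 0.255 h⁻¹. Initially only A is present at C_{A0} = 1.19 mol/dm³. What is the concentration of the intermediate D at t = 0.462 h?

0.732 mol/dm³

Solving the coupled first-order balances gives C_D(t) = [k₁/(k₂−k₁)]·C_{A0}·(e^(−k₁t) − e^(−k₂t)).
e^(−k₁t) = e^(−2.33×0.462) = e^(−1.076) = 0.3408; e^(−k₂t) = e^(−0.1178) = 0.8889.
C_D = 2.33×1.19/(0.255−2.33) × (0.3408−0.8889) = (-1.336)×(-0.5481) = 0.7323 mol/dm³.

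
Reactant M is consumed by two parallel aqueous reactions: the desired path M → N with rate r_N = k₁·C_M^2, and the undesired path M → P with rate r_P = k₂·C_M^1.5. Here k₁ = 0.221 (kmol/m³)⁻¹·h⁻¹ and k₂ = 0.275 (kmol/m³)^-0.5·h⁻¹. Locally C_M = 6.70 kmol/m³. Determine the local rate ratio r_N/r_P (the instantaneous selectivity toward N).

S_{N/P} = r_N/r_P = (k₁·C_M^2)/(k₂·C_M^1.5) = (k₁/k₂)·C_M^0.5.
= (0.221×6.700^2) / (0.275×6.700^1.5) = 9.921/4.769 = 2.08.
Since the desired path is higher order in M, keeping C_M high (PFR or concentrated feed) favours N.

2.08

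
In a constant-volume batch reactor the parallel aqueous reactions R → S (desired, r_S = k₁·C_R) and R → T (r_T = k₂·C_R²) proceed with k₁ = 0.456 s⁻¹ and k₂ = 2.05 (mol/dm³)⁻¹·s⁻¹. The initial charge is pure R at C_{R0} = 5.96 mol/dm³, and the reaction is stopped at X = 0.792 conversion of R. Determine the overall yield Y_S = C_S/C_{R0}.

C_R = C_{R0}(1−X) = 1.240 mol/dm³.
Along a PFR/batch, dC_S/dC_R = −r_S/(r_S+r_T) = −k₁/(k₁+k₂·C_R).
Integrating from C_{R0} to C_R: C_S = (0.456/2.05)·ln[(0.456+2.05·5.96)/(0.456+2.05·1.24)] = 0.2224·ln(12.67/2.997) = 0.3207 mol/dm³.
Y_S = C_S/C_{R0} = 0.3207/5.96 = 0.0538.

0.0538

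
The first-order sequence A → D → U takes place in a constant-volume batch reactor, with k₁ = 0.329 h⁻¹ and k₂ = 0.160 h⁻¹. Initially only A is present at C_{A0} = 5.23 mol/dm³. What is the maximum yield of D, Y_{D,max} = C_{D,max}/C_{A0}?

At the optimum, C_{D,max}/C_{A0} = (k₁/k₂)^[k₂/(k₂−k₁)].
= (0.329/0.160)^(0.160/(0.160−0.329)) = (2.056)^(-0.9467) = 0.5054.

0.505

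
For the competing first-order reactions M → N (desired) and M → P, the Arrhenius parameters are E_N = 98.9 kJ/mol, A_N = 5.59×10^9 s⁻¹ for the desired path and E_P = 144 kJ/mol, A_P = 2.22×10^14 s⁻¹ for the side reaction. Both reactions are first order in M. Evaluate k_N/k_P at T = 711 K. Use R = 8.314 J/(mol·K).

0.0518

Since both paths have the same order in M, the concentration cancels and S_{N/P} = k_N/k_P = (A_N/A_P)·exp[(E_P−E_N)/(RT)].
(E_P−E_N)/(RT) = (144−98.9)×10³/(8.314×711) = 45100/5911 = 7.630.
k_N/k_P = (5.59×10^9/2.22×10^14)·exp(7.630) = 2.518×10^-5 × 2058 = 0.0518.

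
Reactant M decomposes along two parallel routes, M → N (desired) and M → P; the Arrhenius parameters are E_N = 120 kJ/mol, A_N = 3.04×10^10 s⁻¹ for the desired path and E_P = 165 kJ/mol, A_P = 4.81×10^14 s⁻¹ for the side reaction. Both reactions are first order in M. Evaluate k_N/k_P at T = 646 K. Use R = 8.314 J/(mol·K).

With equal orders, S_{N/P} = k_N/k_P = (A_N/A_P)·exp[(E_P−E_N)/(RT)].
(E_P−E_N)/(RT) = (165−120)×10³/(8.314×646) = 45000/5371 = 8.379.
k_N/k_P = (3.04×10^10/4.81×10^14)·exp(8.379) = 6.320×10^-5 × 4353 = 0.275.
Since E_N < E_P, lowering the temperature improves selectivity toward N.

0.275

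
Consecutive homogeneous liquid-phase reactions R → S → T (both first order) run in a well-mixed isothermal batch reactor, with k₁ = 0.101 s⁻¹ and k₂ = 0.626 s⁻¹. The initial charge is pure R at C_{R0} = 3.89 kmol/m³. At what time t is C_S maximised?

The intermediate peaks when r₁ = r₂, i.e. k₁e^(−k₁t) = k₂e^(−k₂t), giving t_opt = ln(k₂/k₁)/(k₂−k₁).
= ln(0.626/0.101)/(0.626−0.101) = ln(6.198)/0.5250 = 1.824/0.5250 = 3.47 s.

3.47 s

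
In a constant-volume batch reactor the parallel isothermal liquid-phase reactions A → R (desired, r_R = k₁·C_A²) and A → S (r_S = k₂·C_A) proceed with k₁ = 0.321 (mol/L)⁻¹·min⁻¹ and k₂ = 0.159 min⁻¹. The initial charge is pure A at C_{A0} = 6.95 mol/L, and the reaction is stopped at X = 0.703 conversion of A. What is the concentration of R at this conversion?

4.36 mol/L

C_A = C_{A0}(1−X) = 2.064 mol/L.
Along a PFR/batch, dC_S/dC_A = −r_S/(r_R+r_S) = −k₂/(k₂+k₁·C_A).
Integrating from C_{A0} to C_A: C_S = (0.159/0.321)·ln[(0.159+0.321·6.95)/(0.159+0.321·2.06)] = 0.4953·ln(2.390/0.8216) = 0.5289 mol/L.
Then C_R = (C_{A0}−C_A) − C_S = 4.886 − 0.5289 = 4.357 mol/L.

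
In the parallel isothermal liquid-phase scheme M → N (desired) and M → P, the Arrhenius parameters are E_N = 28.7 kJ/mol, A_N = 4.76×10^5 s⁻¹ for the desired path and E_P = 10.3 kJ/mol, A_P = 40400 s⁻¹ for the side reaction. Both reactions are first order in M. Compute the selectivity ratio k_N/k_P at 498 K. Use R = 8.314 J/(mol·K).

0.138

k_N/k_P = (A_N/A_P)·exp[−(E_N−E_P)/(RT)] = (A_N/A_P)·exp[(E_P−E_N)/(RT)].
(E_P−E_N)/(RT) = (10.3−28.7)×10³/(8.314×498) = -18400/4140 = -4.444.
k_N/k_P = (4.76×10^5/40400)·exp(-4.444) = 11.78 × 0.01175 = 0.138.
Since E_N > E_P, raising the temperature improves selectivity toward N.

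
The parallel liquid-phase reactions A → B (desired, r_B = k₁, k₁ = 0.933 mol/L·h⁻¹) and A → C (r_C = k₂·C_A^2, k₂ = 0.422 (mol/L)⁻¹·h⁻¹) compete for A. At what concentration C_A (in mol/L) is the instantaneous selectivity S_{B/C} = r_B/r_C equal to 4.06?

S_{B/C} = (k₁/k₂)·C_A^-2 ⇒ C_A = (S·k₂/k₁)^(-0.5).
= (4.06×0.422/0.933)^(-0.5) = (1.836)^(-0.5) = 0.738 mol/L.

0.738 mol/L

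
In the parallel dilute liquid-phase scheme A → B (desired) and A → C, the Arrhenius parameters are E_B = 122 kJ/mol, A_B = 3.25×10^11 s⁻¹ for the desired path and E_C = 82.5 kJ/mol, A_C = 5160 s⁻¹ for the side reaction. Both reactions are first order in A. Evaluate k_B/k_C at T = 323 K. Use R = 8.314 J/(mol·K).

25.8

Since both paths have the same order in A, the concentration cancels and S_{B/C} = k_B/k_C = (A_B/A_C)·exp[(E_C−E_B)/(RT)].
(E_C−E_B)/(RT) = (82.5−122)×10³/(8.314×323) = -39500/2685 = -14.71.
k_B/k_C = (3.25×10^11/5160)·exp(-14.71) = 6.298×10^7 × 4.092×10^-7 = 25.8.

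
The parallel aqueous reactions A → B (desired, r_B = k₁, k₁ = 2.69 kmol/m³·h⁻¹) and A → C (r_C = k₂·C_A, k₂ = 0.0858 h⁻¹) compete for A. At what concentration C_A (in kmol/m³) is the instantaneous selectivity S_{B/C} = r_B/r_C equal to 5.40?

S_{B/C} = (k₁/k₂)·C_A⁻¹ ⇒ C_A = (S·k₂/k₁)^(-1).
= (5.40×0.0858/2.69)^(-1) = (0.1722)^(-1) = 5.81 kmol/m³.

5.81 kmol/m³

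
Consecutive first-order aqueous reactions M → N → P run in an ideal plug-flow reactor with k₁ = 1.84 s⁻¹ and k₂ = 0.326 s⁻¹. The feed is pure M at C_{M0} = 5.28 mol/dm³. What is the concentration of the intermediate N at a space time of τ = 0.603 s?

The intermediate concentration in a first-order A→B→C sequence is C_N = k₁C_{M0}(e^(−k₁τ) − e^(−k₂τ))/(k₂−k₁).
e^(−k₁τ) = e^(−1.84×0.603) = e^(−1.110) = 0.3297; e^(−k₂τ) = e^(−0.1966) = 0.8215.
C_N = 1.84×5.28/(0.326−1.84) × (0.3297−0.8215) = (-6.417)×(-0.4918) = 3.156 mol/dm³.

3.16 mol/dm³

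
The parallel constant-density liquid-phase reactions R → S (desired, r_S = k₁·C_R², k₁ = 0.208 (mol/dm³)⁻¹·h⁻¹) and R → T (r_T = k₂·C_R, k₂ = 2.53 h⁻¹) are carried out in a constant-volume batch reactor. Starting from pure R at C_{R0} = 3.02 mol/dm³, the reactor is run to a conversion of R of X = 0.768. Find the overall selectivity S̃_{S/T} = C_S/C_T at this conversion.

0.150

C_R = C_{R0}(1−X) = 0.7006 mol/dm³.
Along a PFR/batch, dC_T/dC_R = −r_T/(r_S+r_T) = −k₂/(k₂+k₁·C_R).
Integrating from C_{R0} to C_R: C_T = (2.53/0.208)·ln[(2.53+0.208·3.02)/(2.53+0.208·0.701)] = 12.16·ln(3.158/2.676) = 2.016 mol/dm³.
Then C_S = (C_{R0}−C_R) − C_T = 2.319 − 2.016 = 0.3031 mol/dm³.
S̃_{S/T} = C_S/C_T = 0.3031/2.016 = 0.150.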